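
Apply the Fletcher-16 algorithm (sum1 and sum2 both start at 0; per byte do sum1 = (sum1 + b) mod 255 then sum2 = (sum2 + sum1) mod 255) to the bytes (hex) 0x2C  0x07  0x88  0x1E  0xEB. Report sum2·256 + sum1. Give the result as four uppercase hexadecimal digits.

Running sums (mod 255):
  after byte 0 (0x2C): sum1=44, sum2=44
  after byte 1 (0x07): sum1=51, sum2=95
  after byte 2 (0x88): sum1=187, sum2=27
  after byte 3 (0x1E): sum1=217, sum2=244
  after byte 4 (0xEB): sum1=197, sum2=186
Checksum = sum2·256 + sum1 = 186·256 + 197 = 47813 = 0xBAC5.

BAC5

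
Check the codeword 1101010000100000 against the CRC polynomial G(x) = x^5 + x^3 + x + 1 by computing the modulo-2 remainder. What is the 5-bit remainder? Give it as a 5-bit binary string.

10110

Modulo-2 division of 1101010000100000 by 101011:
  pos 0: 110101 XOR 101011 = 011110
  pos 1: 111100 XOR 101011 = 010111
  pos 2: 101110 XOR 101011 = 000101
  pos 5: 101001 XOR 101011 = 000010
  pos 9: 100000 XOR 101011 = 001011
Remainder = 10110 (nonzero — an error is detected).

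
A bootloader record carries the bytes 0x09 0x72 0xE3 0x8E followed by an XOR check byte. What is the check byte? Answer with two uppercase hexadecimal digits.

16

XOR the bytes together:
  start with 0x09
  0x09 ⊕ 0x72 = 0x7B
  0x7B ⊕ 0xE3 = 0x98
  0x98 ⊕ 0x8E = 0x16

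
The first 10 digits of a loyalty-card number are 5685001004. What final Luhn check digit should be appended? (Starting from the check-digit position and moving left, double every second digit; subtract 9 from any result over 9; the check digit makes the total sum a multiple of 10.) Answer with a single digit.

Partial digits right→left: 4 0 0 1 0 0 5 8 6 5
Double every second digit counting from the check-digit position (so the 1st, 3rd, 5th, ... of the partial from the right).
  doubled (with −9 where >9): 8 0 0 1 3 → sum 12
  kept as-is: 0 1 0 8 5 → sum 14
Total = 12 + 14 = 26.
Check digit = (10 − (26 mod 10)) mod 10 = 4.

4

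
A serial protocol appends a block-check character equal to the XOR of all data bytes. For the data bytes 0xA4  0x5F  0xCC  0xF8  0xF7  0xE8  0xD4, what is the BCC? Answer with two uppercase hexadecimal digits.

XOR the bytes together:
  start with 0xA4
  0xA4 ⊕ 0x5F = 0xFB
  0xFB ⊕ 0xCC = 0x37
  0x37 ⊕ 0xF8 = 0xCF
  0xCF ⊕ 0xF7 = 0x38
  0x38 ⊕ 0xE8 = 0xD0
  0xD0 ⊕ 0xD4 = 0x04

04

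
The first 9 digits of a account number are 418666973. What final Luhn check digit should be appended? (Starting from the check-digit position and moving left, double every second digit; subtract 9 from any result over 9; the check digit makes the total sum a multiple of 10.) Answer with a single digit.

Partial digits right→left: 3 7 9 6 6 6 8 1 4
Double every second digit counting from the check-digit position (so the 1st, 3rd, 5th, ... of the partial from the right).
  doubled (with −9 where >9): 6 9 3 7 8 → sum 33
  kept as-is: 7 6 6 1 → sum 20
Total = 33 + 20 = 53.
Check digit = (10 − (53 mod 10)) mod 10 = 7.

7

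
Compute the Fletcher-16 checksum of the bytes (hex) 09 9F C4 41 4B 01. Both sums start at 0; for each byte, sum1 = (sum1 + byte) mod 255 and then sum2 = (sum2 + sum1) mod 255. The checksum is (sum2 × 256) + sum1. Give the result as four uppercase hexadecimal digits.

Running sums (mod 255):
  after byte 0 (09): sum1=9, sum2=9
  after byte 1 (9F): sum1=168, sum2=177
  after byte 2 (C4): sum1=109, sum2=31
  after byte 3 (41): sum1=174, sum2=205
  after byte 4 (4B): sum1=249, sum2=199
  after byte 5 (01): sum1=250, sum2=194
Checksum = sum2·256 + sum1 = 194·256 + 250 = 49914 = 0xC2FA.

C2FA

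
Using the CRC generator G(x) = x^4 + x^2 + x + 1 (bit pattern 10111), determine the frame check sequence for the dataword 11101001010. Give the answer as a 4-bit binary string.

0011

Append 4 zeros: 111010010100000. Divide by 10111 (XOR where the leading bit is 1):
  pos 0: 11101 XOR 10111 = 01010
  pos 1: 10100 XOR 10111 = 00011
  pos 4: 11010 XOR 10111 = 01101
  pos 5: 11011 XOR 10111 = 01100
  pos 6: 11000 XOR 10111 = 01111
  pos 7: 11110 XOR 10111 = 01001
  pos 8: 10010 XOR 10111 = 00101
  pos 10: 10100 XOR 10111 = 00011
Remainder (last 4 bits) = 0011. This is the CRC / FCS.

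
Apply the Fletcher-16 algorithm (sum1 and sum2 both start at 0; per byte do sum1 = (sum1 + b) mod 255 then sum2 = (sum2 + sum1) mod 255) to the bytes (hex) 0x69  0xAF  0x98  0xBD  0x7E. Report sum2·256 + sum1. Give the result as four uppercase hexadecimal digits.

91ED

Running sums (mod 255):
  after byte 0 (0x69): sum1=105, sum2=105
  after byte 1 (0xAF): sum1=25, sum2=130
  after byte 2 (0x98): sum1=177, sum2=52
  after byte 3 (0xBD): sum1=111, sum2=163
  after byte 4 (0x7E): sum1=237, sum2=145
Checksum = sum2·256 + sum1 = 145·256 + 237 = 37357 = 0x91ED.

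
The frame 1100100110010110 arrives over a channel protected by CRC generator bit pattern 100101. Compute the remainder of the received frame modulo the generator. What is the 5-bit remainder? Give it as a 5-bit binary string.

01010

Modulo-2 division of 1100100110010110 by 100101:
  pos 0: 110010 XOR 100101 = 010111
  pos 1: 101110 XOR 100101 = 001011
  pos 3: 101111 XOR 100101 = 001010
  pos 5: 101000 XOR 100101 = 001101
  pos 7: 110110 XOR 100101 = 010011
  pos 8: 100111 XOR 100101 = 000010
Remainder = 01010 (nonzero — an error is detected).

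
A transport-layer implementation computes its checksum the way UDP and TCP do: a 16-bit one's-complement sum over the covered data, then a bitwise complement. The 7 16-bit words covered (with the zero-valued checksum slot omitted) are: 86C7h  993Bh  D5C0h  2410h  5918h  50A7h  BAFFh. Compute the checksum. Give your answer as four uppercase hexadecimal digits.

One's-complement addition (fold any carry out of bit 15 back into bit 0):
  0x86C7 + 0x993B = 0x12002 → wrap carry → 0x2003
  0x2003 + 0xD5C0 = 0x0F5C3
  0xF5C3 + 0x2410 = 0x119D3 → wrap carry → 0x19D4
  0x19D4 + 0x5918 = 0x072EC
  0x72EC + 0x50A7 = 0x0C393
  0xC393 + 0xBAFF = 0x17E92 → wrap carry → 0x7E93
One's-complement sum = 0x7E93.
Checksum = ~0x7E93 & 0xFFFF = 0x816C.

816C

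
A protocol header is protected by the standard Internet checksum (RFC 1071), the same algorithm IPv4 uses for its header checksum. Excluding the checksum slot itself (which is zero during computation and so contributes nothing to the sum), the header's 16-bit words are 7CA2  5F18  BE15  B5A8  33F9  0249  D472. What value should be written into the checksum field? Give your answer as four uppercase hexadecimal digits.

One's-complement addition (fold any carry out of bit 15 back into bit 0):
  0x7CA2 + 0x5F18 = 0x0DBBA
  0xDBBA + 0xBE15 = 0x199CF → wrap carry → 0x99D0
  0x99D0 + 0xB5A8 = 0x14F78 → wrap carry → 0x4F79
  0x4F79 + 0x33F9 = 0x08372
  0x8372 + 0x0249 = 0x085BB
  0x85BB + 0xD472 = 0x15A2D → wrap carry → 0x5A2E
One's-complement sum = 0x5A2E.
Checksum = ~0x5A2E & 0xFFFF = 0xA5D1.

A5D1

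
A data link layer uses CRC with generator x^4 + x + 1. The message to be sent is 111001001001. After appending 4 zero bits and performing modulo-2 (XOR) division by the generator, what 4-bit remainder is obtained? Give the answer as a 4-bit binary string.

1010

Append 4 zeros: 1110010010010000. Divide by 10011 (XOR where the leading bit is 1):
  pos 0: 11100 XOR 10011 = 01111
  pos 1: 11111 XOR 10011 = 01100
  pos 2: 11000 XOR 10011 = 01011
  pos 3: 10110 XOR 10011 = 00101
  pos 5: 10110 XOR 10011 = 00101
  pos 7: 10101 XOR 10011 = 00110
  pos 9: 11000 XOR 10011 = 01011
  pos 10: 10110 XOR 10011 = 00101
Remainder (last 4 bits) = 1010. This is the CRC / FCS.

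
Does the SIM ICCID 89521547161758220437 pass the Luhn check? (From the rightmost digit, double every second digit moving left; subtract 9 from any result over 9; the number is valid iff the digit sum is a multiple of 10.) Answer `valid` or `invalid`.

valid

From the right, keep odd positions and double even positions (subtract 9 from any doubled value over 9):
  doubled (positions 2,4,...): 6 0 4 1 2 2 8 2 1 7 → sum 33
  kept (positions 1,3,...): 7 4 2 8 7 6 7 5 2 9 → sum 57
Total = 90.
90 mod 10 = 0, so the number is valid.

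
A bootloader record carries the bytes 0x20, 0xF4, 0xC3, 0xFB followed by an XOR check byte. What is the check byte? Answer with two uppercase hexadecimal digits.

EC

XOR the bytes together:
  start with 0x20
  0x20 ⊕ 0xF4 = 0xD4
  0xD4 ⊕ 0xC3 = 0x17
  0x17 ⊕ 0xFB = 0xEC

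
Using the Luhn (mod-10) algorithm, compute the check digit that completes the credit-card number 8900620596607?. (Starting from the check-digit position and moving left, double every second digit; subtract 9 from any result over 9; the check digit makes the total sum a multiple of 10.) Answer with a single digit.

Partial digits right→left: 7 0 6 6 9 5 0 2 6 0 0 9 8
Double every second digit counting from the check-digit position (so the 1st, 3rd, 5th, ... of the partial from the right).
  doubled (with −9 where >9): 5 3 9 0 3 0 7 → sum 27
  kept as-is: 0 6 5 2 0 9 → sum 22
Total = 27 + 22 = 49.
Check digit = (10 − (49 mod 10)) mod 10 = 1.

1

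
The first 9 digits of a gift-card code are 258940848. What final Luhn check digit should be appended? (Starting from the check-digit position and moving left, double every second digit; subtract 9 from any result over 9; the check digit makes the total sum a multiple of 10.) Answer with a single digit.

9

Partial digits right→left: 8 4 8 0 4 9 8 5 2
Double every second digit counting from the check-digit position (so the 1st, 3rd, 5th, ... of the partial from the right).
  doubled (with −9 where >9): 7 7 8 7 4 → sum 33
  kept as-is: 4 0 9 5 → sum 18
Total = 33 + 18 = 51.
Check digit = (10 − (51 mod 10)) mod 10 = 9.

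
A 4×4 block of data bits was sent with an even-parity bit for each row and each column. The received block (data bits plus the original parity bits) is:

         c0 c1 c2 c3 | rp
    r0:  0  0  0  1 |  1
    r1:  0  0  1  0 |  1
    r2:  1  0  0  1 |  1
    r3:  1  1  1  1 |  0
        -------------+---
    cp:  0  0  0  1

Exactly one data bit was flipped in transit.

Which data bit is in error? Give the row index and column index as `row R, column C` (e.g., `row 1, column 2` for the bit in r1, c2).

Recompute each row's even parity and compare to rp:
  r0: data parity 1, sent rp 1 → ok
  r1: data parity 1, sent rp 1 → ok
  r2: data parity 0, sent rp 1 → mismatch
  r3: data parity 0, sent rp 0 → ok
Recompute each column's even parity and compare to cp:
  c0: data parity 0, sent cp 0 → ok
  c1: data parity 1, sent cp 0 → mismatch
  c2: data parity 0, sent cp 0 → ok
  c3: data parity 1, sent cp 1 → ok
Exactly one row (r2) and one column (c1) fail → the flipped bit is at their intersection.

row 2, column 1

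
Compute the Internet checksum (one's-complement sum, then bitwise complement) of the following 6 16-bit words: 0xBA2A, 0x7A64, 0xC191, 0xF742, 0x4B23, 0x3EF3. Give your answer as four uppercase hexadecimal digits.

8885

One's-complement addition (fold any carry out of bit 15 back into bit 0):
  0xBA2A + 0x7A64 = 0x1348E → wrap carry → 0x348F
  0x348F + 0xC191 = 0x0F620
  0xF620 + 0xF742 = 0x1ED62 → wrap carry → 0xED63
  0xED63 + 0x4B23 = 0x13886 → wrap carry → 0x3887
  0x3887 + 0x3EF3 = 0x0777A
One's-complement sum = 0x777A.
Checksum = ~0x777A & 0xFFFF = 0x8885.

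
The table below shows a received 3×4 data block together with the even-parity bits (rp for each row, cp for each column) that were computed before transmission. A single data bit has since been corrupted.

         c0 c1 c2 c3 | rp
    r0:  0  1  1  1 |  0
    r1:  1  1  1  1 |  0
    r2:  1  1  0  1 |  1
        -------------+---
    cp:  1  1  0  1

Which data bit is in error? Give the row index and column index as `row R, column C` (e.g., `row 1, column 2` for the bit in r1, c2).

Recompute each row's even parity and compare to rp:
  r0: data parity 1, sent rp 0 → mismatch
  r1: data parity 0, sent rp 0 → ok
  r2: data parity 1, sent rp 1 → ok
Recompute each column's even parity and compare to cp:
  c0: data parity 0, sent cp 1 → mismatch
  c1: data parity 1, sent cp 1 → ok
  c2: data parity 0, sent cp 0 → ok
  c3: data parity 1, sent cp 1 → ok
Exactly one row (r0) and one column (c0) fail → the flipped bit is at their intersection.

row 0, column 0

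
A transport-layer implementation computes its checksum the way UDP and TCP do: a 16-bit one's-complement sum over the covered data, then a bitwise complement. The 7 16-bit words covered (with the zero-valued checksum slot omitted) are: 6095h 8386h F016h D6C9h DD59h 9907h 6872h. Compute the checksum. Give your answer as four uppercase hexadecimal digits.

762F

One's-complement addition (fold any carry out of bit 15 back into bit 0):
  0x6095 + 0x8386 = 0x0E41B
  0xE41B + 0xF016 = 0x1D431 → wrap carry → 0xD432
  0xD432 + 0xD6C9 = 0x1AAFB → wrap carry → 0xAAFC
  0xAAFC + 0xDD59 = 0x18855 → wrap carry → 0x8856
  0x8856 + 0x9907 = 0x1215D → wrap carry → 0x215E
  0x215E + 0x6872 = 0x089D0
One's-complement sum = 0x89D0.
Checksum = ~0x89D0 & 0xFFFF = 0x762F.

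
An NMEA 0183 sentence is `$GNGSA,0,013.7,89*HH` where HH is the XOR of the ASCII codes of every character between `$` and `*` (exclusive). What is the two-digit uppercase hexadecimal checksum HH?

XOR the ASCII codes of the payload characters:
  'G' = 0x47 → acc = 0x47
  'N' = 0x4E → acc = 0x09
  'G' = 0x47 → acc = 0x4E
  'S' = 0x53 → acc = 0x1D
  'A' = 0x41 → acc = 0x5C
  ',' = 0x2C → acc = 0x70
  '0' = 0x30 → acc = 0x40
  ',' = 0x2C → acc = 0x6C
  '0' = 0x30 → acc = 0x5C
  '1' = 0x31 → acc = 0x6D
  '3' = 0x33 → acc = 0x5E
  '.' = 0x2E → acc = 0x70
  '7' = 0x37 → acc = 0x47
  ',' = 0x2C → acc = 0x6B
  '8' = 0x38 → acc = 0x53
  '9' = 0x39 → acc = 0x6A
Checksum = 0x6A.

6A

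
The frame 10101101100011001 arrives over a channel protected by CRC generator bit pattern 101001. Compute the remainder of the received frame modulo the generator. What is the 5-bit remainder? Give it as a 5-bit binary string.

Modulo-2 division of 10101101100011001 by 101001:
  pos 0: 101011 XOR 101001 = 000010
  pos 4: 100110 XOR 101001 = 001111
  pos 6: 111100 XOR 101001 = 010101
  pos 7: 101011 XOR 101001 = 000010
  pos 11: 101001 XOR 101001 = 000000
Remainder = 00000 (zero — the frame passes the CRC check).

00000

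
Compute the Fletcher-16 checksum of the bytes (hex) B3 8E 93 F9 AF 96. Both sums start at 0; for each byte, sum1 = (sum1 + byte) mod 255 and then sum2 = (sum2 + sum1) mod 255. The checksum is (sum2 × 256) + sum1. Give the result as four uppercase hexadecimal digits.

3116

Running sums (mod 255):
  after byte 0 (B3): sum1=179, sum2=179
  after byte 1 (8E): sum1=66, sum2=245
  after byte 2 (93): sum1=213, sum2=203
  after byte 3 (F9): sum1=207, sum2=155
  after byte 4 (AF): sum1=127, sum2=27
  after byte 5 (96): sum1=22, sum2=49
Checksum = sum2·256 + sum1 = 49·256 + 22 = 12566 = 0x3116.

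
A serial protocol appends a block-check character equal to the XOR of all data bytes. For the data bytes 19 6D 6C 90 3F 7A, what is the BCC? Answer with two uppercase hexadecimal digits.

XOR the bytes together:
  start with 0x19
  0x19 ⊕ 0x6D = 0x74
  0x74 ⊕ 0x6C = 0x18
  0x18 ⊕ 0x90 = 0x88
  0x88 ⊕ 0x3F = 0xB7
  0xB7 ⊕ 0x7A = 0xCD

CD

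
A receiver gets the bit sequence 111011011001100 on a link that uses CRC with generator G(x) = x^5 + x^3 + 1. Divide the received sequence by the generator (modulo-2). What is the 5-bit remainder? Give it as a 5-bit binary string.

Modulo-2 division of 111011011001100 by 101001:
  pos 0: 111011 XOR 101001 = 010010
  pos 1: 100100 XOR 101001 = 001101
  pos 3: 110111 XOR 101001 = 011110
  pos 4: 111100 XOR 101001 = 010101
  pos 5: 101010 XOR 101001 = 000011
  pos 9: 111100 XOR 101001 = 010101
Remainder = 10101 (nonzero — an error is detected).

10101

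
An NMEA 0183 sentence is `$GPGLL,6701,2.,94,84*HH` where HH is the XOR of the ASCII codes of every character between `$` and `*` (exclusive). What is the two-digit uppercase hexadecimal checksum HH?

XOR the ASCII codes of the payload characters:
  'G' = 0x47 → acc = 0x47
  'P' = 0x50 → acc = 0x17
  'G' = 0x47 → acc = 0x50
  'L' = 0x4C → acc = 0x1C
  'L' = 0x4C → acc = 0x50
  ',' = 0x2C → acc = 0x7C
  '6' = 0x36 → acc = 0x4A
  '7' = 0x37 → acc = 0x7D
  '0' = 0x30 → acc = 0x4D
  '1' = 0x31 → acc = 0x7C
  ',' = 0x2C → acc = 0x50
  '2' = 0x32 → acc = 0x62
  '.' = 0x2E → acc = 0x4C
  ',' = 0x2C → acc = 0x60
  '9' = 0x39 → acc = 0x59
  '4' = 0x34 → acc = 0x6D
  ',' = 0x2C → acc = 0x41
  '8' = 0x38 → acc = 0x79
  '4' = 0x34 → acc = 0x4D
Checksum = 0x4D.

4D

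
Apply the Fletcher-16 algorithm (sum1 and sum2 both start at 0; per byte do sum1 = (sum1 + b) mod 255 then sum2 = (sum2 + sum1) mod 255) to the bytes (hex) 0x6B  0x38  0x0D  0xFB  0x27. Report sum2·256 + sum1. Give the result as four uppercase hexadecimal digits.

Running sums (mod 255):
  after byte 0 (0x6B): sum1=107, sum2=107
  after byte 1 (0x38): sum1=163, sum2=15
  after byte 2 (0x0D): sum1=176, sum2=191
  after byte 3 (0xFB): sum1=172, sum2=108
  after byte 4 (0x27): sum1=211, sum2=64
Checksum = sum2·256 + sum1 = 64·256 + 211 = 16595 = 0x40D3.

40D3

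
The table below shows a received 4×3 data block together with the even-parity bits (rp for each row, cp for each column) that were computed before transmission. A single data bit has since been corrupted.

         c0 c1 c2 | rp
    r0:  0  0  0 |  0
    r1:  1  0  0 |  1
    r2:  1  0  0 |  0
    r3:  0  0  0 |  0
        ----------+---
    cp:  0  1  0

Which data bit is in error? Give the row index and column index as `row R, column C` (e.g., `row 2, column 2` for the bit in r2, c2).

Recompute each row's even parity and compare to rp:
  r0: data parity 0, sent rp 0 → ok
  r1: data parity 1, sent rp 1 → ok
  r2: data parity 1, sent rp 0 → mismatch
  r3: data parity 0, sent rp 0 → ok
Recompute each column's even parity and compare to cp:
  c0: data parity 0, sent cp 0 → ok
  c1: data parity 0, sent cp 1 → mismatch
  c2: data parity 0, sent cp 0 → ok
Exactly one row (r2) and one column (c1) fail → the flipped bit is at their intersection.

row 2, column 1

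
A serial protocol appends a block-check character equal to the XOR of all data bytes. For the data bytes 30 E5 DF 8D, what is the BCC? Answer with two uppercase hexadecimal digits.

XOR the bytes together:
  start with 0x30
  0x30 ⊕ 0xE5 = 0xD5
  0xD5 ⊕ 0xDF = 0x0A
  0x0A ⊕ 0x8D = 0x87

87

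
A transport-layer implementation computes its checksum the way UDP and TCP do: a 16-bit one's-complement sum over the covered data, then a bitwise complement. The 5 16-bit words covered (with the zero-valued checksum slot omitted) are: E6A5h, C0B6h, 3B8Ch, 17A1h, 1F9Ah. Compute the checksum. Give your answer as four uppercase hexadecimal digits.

E5DB

One's-complement addition (fold any carry out of bit 15 back into bit 0):
  0xE6A5 + 0xC0B6 = 0x1A75B → wrap carry → 0xA75C
  0xA75C + 0x3B8C = 0x0E2E8
  0xE2E8 + 0x17A1 = 0x0FA89
  0xFA89 + 0x1F9A = 0x11A23 → wrap carry → 0x1A24
One's-complement sum = 0x1A24.
Checksum = ~0x1A24 & 0xFFFF = 0xE5DB.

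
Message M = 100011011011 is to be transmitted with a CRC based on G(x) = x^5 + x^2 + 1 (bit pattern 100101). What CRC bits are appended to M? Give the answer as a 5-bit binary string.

Append 5 zeros: 10001101101100000. Divide by 100101 (XOR where the leading bit is 1):
  pos 0: 100011 XOR 100101 = 000110
  pos 3: 110011 XOR 100101 = 010110
  pos 4: 101100 XOR 100101 = 001001
  pos 6: 100111 XOR 100101 = 000010
  pos 10: 100000 XOR 100101 = 000101
Remainder (last 5 bits) = 01010. This is the CRC / FCS.

01010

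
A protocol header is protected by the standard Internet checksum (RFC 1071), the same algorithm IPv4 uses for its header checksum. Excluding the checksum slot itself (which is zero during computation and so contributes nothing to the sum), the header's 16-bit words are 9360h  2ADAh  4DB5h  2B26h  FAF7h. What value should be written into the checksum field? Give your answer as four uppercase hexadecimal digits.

One's-complement addition (fold any carry out of bit 15 back into bit 0):
  0x9360 + 0x2ADA = 0x0BE3A
  0xBE3A + 0x4DB5 = 0x10BEF → wrap carry → 0x0BF0
  0x0BF0 + 0x2B26 = 0x03716
  0x3716 + 0xFAF7 = 0x1320D → wrap carry → 0x320E
One's-complement sum = 0x320E.
Checksum = ~0x320E & 0xFFFF = 0xCDF1.

CDF1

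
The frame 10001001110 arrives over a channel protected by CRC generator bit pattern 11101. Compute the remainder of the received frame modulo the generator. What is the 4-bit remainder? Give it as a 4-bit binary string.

1000

Modulo-2 division of 10001001110 by 11101:
  pos 0: 10001 XOR 11101 = 01100
  pos 1: 11000 XOR 11101 = 00101
  pos 3: 10101 XOR 11101 = 01000
  pos 4: 10001 XOR 11101 = 01100
  pos 5: 11001 XOR 11101 = 00100
Remainder = 1000 (nonzero — an error is detected).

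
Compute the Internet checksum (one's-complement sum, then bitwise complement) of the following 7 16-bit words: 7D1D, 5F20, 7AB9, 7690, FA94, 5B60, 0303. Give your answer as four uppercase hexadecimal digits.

One's-complement addition (fold any carry out of bit 15 back into bit 0):
  0x7D1D + 0x5F20 = 0x0DC3D
  0xDC3D + 0x7AB9 = 0x156F6 → wrap carry → 0x56F7
  0x56F7 + 0x7690 = 0x0CD87
  0xCD87 + 0xFA94 = 0x1C81B → wrap carry → 0xC81C
  0xC81C + 0x5B60 = 0x1237C → wrap carry → 0x237D
  0x237D + 0x0303 = 0x02680
One's-complement sum = 0x2680.
Checksum = ~0x2680 & 0xFFFF = 0xD97F.

D97F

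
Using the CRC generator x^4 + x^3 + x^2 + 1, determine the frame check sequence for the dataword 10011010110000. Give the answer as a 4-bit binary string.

1100

Append 4 zeros: 100110101100000000. Divide by 11101 (XOR where the leading bit is 1):
  pos 0: 10011 XOR 11101 = 01110
  pos 1: 11100 XOR 11101 = 00001
  pos 5: 11011 XOR 11101 = 00110
  pos 7: 11000 XOR 11101 = 00101
  pos 9: 10100 XOR 11101 = 01001
  pos 10: 10010 XOR 11101 = 01111
  pos 11: 11110 XOR 11101 = 00011
Remainder (last 4 bits) = 1100. This is the CRC / FCS.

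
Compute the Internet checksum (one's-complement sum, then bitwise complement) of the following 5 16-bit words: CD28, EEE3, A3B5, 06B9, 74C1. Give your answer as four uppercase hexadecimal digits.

One's-complement addition (fold any carry out of bit 15 back into bit 0):
  0xCD28 + 0xEEE3 = 0x1BC0B → wrap carry → 0xBC0C
  0xBC0C + 0xA3B5 = 0x15FC1 → wrap carry → 0x5FC2
  0x5FC2 + 0x06B9 = 0x0667B
  0x667B + 0x74C1 = 0x0DB3C
One's-complement sum = 0xDB3C.
Checksum = ~0xDB3C & 0xFFFF = 0x24C3.

24C3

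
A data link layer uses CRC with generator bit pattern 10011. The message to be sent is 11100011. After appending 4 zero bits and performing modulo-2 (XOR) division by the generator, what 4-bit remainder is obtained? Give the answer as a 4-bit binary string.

0110

Append 4 zeros: 111000110000. Divide by 10011 (XOR where the leading bit is 1):
  pos 0: 11100 XOR 10011 = 01111
  pos 1: 11110 XOR 10011 = 01101
  pos 2: 11011 XOR 10011 = 01000
  pos 3: 10001 XOR 10011 = 00010
  pos 6: 10000 XOR 10011 = 00011
Remainder (last 4 bits) = 0110. This is the CRC / FCS.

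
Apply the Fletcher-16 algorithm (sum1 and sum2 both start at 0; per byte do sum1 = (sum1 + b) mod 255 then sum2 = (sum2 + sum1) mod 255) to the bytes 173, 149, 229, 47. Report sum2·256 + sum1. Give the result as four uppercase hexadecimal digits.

Running sums (mod 255):
  after byte 0 (173): sum1=173, sum2=173
  after byte 1 (149): sum1=67, sum2=240
  after byte 2 (229): sum1=41, sum2=26
  after byte 3 (47): sum1=88, sum2=114
Checksum = sum2·256 + sum1 = 114·256 + 88 = 29272 = 0x7258.

7258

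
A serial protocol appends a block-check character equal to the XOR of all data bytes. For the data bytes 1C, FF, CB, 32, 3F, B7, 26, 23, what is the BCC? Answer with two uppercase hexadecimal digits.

XOR the bytes together:
  start with 0x1C
  0x1C ⊕ 0xFF = 0xE3
  0xE3 ⊕ 0xCB = 0x28
  0x28 ⊕ 0x32 = 0x1A
  0x1A ⊕ 0x3F = 0x25
  0x25 ⊕ 0xB7 = 0x92
  0x92 ⊕ 0x26 = 0xB4
  0xB4 ⊕ 0x23 = 0x97

97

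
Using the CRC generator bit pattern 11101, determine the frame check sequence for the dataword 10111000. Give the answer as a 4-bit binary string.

1010

Append 4 zeros: 101110000000. Divide by 11101 (XOR where the leading bit is 1):
  pos 0: 10111 XOR 11101 = 01010
  pos 1: 10100 XOR 11101 = 01001
  pos 2: 10010 XOR 11101 = 01111
  pos 3: 11110 XOR 11101 = 00011
  pos 6: 11000 XOR 11101 = 00101
Remainder (last 4 bits) = 1010. This is the CRC / FCS.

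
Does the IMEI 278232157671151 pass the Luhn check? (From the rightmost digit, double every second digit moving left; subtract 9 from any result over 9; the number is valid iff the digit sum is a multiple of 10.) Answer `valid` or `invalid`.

From the right, keep odd positions and double even positions (subtract 9 from any doubled value over 9):
  doubled (positions 2,4,...): 1 2 3 1 4 4 5 → sum 20
  kept (positions 1,3,...): 1 1 7 7 1 3 8 2 → sum 30
Total = 50.
50 mod 10 = 0, so the number is valid.

valid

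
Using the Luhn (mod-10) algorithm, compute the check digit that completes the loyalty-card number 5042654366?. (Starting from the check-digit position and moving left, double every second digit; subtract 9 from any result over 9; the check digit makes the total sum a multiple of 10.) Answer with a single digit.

1

Partial digits right→left: 6 6 3 4 5 6 2 4 0 5
Double every second digit counting from the check-digit position (so the 1st, 3rd, 5th, ... of the partial from the right).
  doubled (with −9 where >9): 3 6 1 4 0 → sum 14
  kept as-is: 6 4 6 4 5 → sum 25
Total = 14 + 25 = 39.
Check digit = (10 − (39 mod 10)) mod 10 = 1.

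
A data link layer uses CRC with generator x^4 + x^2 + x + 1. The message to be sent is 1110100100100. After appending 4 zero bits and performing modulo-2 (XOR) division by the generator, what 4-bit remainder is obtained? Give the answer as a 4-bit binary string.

0110

Append 4 zeros: 11101001001000000. Divide by 10111 (XOR where the leading bit is 1):
  pos 0: 11101 XOR 10111 = 01010
  pos 1: 10100 XOR 10111 = 00011
  pos 4: 11010 XOR 10111 = 01101
  pos 5: 11010 XOR 10111 = 01101
  pos 6: 11011 XOR 10111 = 01100
  pos 7: 11000 XOR 10111 = 01111
  pos 8: 11110 XOR 10111 = 01001
  pos 9: 10010 XOR 10111 = 00101
  pos 11: 10100 XOR 10111 = 00011
Remainder (last 4 bits) = 0110. This is the CRC / FCS.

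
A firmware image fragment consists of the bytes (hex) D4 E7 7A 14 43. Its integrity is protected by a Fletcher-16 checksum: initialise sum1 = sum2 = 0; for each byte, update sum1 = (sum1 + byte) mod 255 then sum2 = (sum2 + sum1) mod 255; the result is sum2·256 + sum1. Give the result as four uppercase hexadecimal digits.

A28E

Running sums (mod 255):
  after byte 0 (D4): sum1=212, sum2=212
  after byte 1 (E7): sum1=188, sum2=145
  after byte 2 (7A): sum1=55, sum2=200
  after byte 3 (14): sum1=75, sum2=20
  after byte 4 (43): sum1=142, sum2=162
Checksum = sum2·256 + sum1 = 162·256 + 142 = 41614 = 0xA28E.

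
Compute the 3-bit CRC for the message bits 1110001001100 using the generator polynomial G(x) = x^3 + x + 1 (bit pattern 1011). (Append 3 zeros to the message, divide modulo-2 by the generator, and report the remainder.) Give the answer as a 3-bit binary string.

000

Append 3 zeros: 1110001001100000. Divide by 1011 (XOR where the leading bit is 1):
  pos 0: 1110 XOR 1011 = 0101
  pos 1: 1010 XOR 1011 = 0001
  pos 4: 1010 XOR 1011 = 0001
  pos 7: 1011 XOR 1011 = 0000
Remainder (last 3 bits) = 000. This is the CRC / FCS.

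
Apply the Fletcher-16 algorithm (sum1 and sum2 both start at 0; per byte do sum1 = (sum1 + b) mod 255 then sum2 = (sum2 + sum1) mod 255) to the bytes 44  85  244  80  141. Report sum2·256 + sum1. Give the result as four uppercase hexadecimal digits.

Running sums (mod 255):
  after byte 0 (44): sum1=44, sum2=44
  after byte 1 (85): sum1=129, sum2=173
  after byte 2 (244): sum1=118, sum2=36
  after byte 3 (80): sum1=198, sum2=234
  after byte 4 (141): sum1=84, sum2=63
Checksum = sum2·256 + sum1 = 63·256 + 84 = 16212 = 0x3F54.

3F54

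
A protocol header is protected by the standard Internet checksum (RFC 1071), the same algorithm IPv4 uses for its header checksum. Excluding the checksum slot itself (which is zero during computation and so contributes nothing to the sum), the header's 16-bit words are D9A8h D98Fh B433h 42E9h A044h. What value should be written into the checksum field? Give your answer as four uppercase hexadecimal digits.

B565

One's-complement addition (fold any carry out of bit 15 back into bit 0):
  0xD9A8 + 0xD98F = 0x1B337 → wrap carry → 0xB338
  0xB338 + 0xB433 = 0x1676B → wrap carry → 0x676C
  0x676C + 0x42E9 = 0x0AA55
  0xAA55 + 0xA044 = 0x14A99 → wrap carry → 0x4A9A
One's-complement sum = 0x4A9A.
Checksum = ~0x4A9A & 0xFFFF = 0xB565.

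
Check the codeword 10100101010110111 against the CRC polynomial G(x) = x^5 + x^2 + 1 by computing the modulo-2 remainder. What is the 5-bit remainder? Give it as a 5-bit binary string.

11101

Modulo-2 division of 10100101010110111 by 100101:
  pos 0: 101001 XOR 100101 = 001100
  pos 2: 110001 XOR 100101 = 010100
  pos 3: 101000 XOR 100101 = 001101
  pos 5: 110110 XOR 100101 = 010011
  pos 6: 100111 XOR 100101 = 000010
  pos 10: 101011 XOR 100101 = 001110
Remainder = 11101 (nonzero — an error is detected).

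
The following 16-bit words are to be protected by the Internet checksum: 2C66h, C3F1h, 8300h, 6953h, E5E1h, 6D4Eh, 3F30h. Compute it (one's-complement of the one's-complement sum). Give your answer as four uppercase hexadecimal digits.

90F3

One's-complement addition (fold any carry out of bit 15 back into bit 0):
  0x2C66 + 0xC3F1 = 0x0F057
  0xF057 + 0x8300 = 0x17357 → wrap carry → 0x7358
  0x7358 + 0x6953 = 0x0DCAB
  0xDCAB + 0xE5E1 = 0x1C28C → wrap carry → 0xC28D
  0xC28D + 0x6D4E = 0x12FDB → wrap carry → 0x2FDC
  0x2FDC + 0x3F30 = 0x06F0C
One's-complement sum = 0x6F0C.
Checksum = ~0x6F0C & 0xFFFF = 0x90F3.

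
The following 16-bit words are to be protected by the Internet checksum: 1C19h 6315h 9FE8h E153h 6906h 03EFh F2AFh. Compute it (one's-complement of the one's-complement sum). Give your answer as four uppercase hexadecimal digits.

One's-complement addition (fold any carry out of bit 15 back into bit 0):
  0x1C19 + 0x6315 = 0x07F2E
  0x7F2E + 0x9FE8 = 0x11F16 → wrap carry → 0x1F17
  0x1F17 + 0xE153 = 0x1006A → wrap carry → 0x006B
  0x006B + 0x6906 = 0x06971
  0x6971 + 0x03EF = 0x06D60
  0x6D60 + 0xF2AF = 0x1600F → wrap carry → 0x6010
One's-complement sum = 0x6010.
Checksum = ~0x6010 & 0xFFFF = 0x9FEF.

9FEF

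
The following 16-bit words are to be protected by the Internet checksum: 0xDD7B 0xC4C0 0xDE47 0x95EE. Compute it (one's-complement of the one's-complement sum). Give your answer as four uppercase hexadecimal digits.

One's-complement addition (fold any carry out of bit 15 back into bit 0):
  0xDD7B + 0xC4C0 = 0x1A23B → wrap carry → 0xA23C
  0xA23C + 0xDE47 = 0x18083 → wrap carry → 0x8084
  0x8084 + 0x95EE = 0x11672 → wrap carry → 0x1673
One's-complement sum = 0x1673.
Checksum = ~0x1673 & 0xFFFF = 0xE98C.

E98C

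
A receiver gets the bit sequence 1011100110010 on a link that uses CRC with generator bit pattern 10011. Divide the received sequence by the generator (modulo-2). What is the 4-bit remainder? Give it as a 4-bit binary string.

Modulo-2 division of 1011100110010 by 10011:
  pos 0: 10111 XOR 10011 = 00100
  pos 2: 10000 XOR 10011 = 00011
  pos 5: 11110 XOR 10011 = 01101
  pos 6: 11010 XOR 10011 = 01001
  pos 7: 10011 XOR 10011 = 00000
Remainder = 0000 (zero — the frame passes the CRC check).

0000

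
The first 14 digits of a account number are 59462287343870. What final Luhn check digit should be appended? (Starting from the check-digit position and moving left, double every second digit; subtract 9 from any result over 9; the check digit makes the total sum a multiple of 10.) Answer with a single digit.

Partial digits right→left: 0 7 8 3 4 3 7 8 2 2 6 4 9 5
Double every second digit counting from the check-digit position (so the 1st, 3rd, 5th, ... of the partial from the right).
  doubled (with −9 where >9): 0 7 8 5 4 3 9 → sum 36
  kept as-is: 7 3 3 8 2 4 5 → sum 32
Total = 36 + 32 = 68.
Check digit = (10 − (68 mod 10)) mod 10 = 2.

2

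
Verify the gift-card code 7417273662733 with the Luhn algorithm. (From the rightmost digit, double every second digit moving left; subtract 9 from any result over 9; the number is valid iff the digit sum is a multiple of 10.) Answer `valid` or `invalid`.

From the right, keep odd positions and double even positions (subtract 9 from any doubled value over 9):
  doubled (positions 2,4,...): 6 4 3 5 5 8 → sum 31
  kept (positions 1,3,...): 3 7 6 3 2 1 7 → sum 29
Total = 60.
60 mod 10 = 0, so the number is valid.

valid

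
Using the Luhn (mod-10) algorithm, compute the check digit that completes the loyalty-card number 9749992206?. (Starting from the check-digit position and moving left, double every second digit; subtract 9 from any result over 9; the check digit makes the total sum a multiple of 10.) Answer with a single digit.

Partial digits right→left: 6 0 2 2 9 9 9 4 7 9
Double every second digit counting from the check-digit position (so the 1st, 3rd, 5th, ... of the partial from the right).
  doubled (with −9 where >9): 3 4 9 9 5 → sum 30
  kept as-is: 0 2 9 4 9 → sum 24
Total = 30 + 24 = 54.
Check digit = (10 − (54 mod 10)) mod 10 = 6.

6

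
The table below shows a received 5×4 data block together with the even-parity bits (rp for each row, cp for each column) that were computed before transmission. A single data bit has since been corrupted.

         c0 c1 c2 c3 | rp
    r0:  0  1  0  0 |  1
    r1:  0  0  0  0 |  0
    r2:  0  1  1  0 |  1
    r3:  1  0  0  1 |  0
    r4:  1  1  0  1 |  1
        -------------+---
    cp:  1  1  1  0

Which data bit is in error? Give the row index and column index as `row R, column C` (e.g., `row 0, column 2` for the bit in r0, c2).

row 2, column 0

Recompute each row's even parity and compare to rp:
  r0: data parity 1, sent rp 1 → ok
  r1: data parity 0, sent rp 0 → ok
  r2: data parity 0, sent rp 1 → mismatch
  r3: data parity 0, sent rp 0 → ok
  r4: data parity 1, sent rp 1 → ok
Recompute each column's even parity and compare to cp:
  c0: data parity 0, sent cp 1 → mismatch
  c1: data parity 1, sent cp 1 → ok
  c2: data parity 1, sent cp 1 → ok
  c3: data parity 0, sent cp 0 → ok
Exactly one row (r2) and one column (c0) fail → the flipped bit is at their intersection.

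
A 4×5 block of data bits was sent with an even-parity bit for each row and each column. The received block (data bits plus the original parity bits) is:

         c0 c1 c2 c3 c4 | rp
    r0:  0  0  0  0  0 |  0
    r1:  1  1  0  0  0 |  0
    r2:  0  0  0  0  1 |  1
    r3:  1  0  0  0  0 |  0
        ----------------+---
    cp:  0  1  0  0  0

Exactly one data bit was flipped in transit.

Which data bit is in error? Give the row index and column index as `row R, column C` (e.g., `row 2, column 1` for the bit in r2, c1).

Recompute each row's even parity and compare to rp:
  r0: data parity 0, sent rp 0 → ok
  r1: data parity 0, sent rp 0 → ok
  r2: data parity 1, sent rp 1 → ok
  r3: data parity 1, sent rp 0 → mismatch
Recompute each column's even parity and compare to cp:
  c0: data parity 0, sent cp 0 → ok
  c1: data parity 1, sent cp 1 → ok
  c2: data parity 0, sent cp 0 → ok
  c3: data parity 0, sent cp 0 → ok
  c4: data parity 1, sent cp 0 → mismatch
Exactly one row (r3) and one column (c4) fail → the flipped bit is at their intersection.

row 3, column 4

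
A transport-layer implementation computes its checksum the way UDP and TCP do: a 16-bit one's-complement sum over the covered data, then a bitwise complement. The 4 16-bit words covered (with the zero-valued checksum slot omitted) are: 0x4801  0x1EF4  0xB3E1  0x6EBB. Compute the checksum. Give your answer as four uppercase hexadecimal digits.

One's-complement addition (fold any carry out of bit 15 back into bit 0):
  0x4801 + 0x1EF4 = 0x066F5
  0x66F5 + 0xB3E1 = 0x11AD6 → wrap carry → 0x1AD7
  0x1AD7 + 0x6EBB = 0x08992
One's-complement sum = 0x8992.
Checksum = ~0x8992 & 0xFFFF = 0x766D.

766D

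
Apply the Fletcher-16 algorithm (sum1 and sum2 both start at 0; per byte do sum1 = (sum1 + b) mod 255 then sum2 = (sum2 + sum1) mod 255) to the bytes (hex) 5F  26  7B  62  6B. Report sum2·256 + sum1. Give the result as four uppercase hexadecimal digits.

Running sums (mod 255):
  after byte 0 (5F): sum1=95, sum2=95
  after byte 1 (26): sum1=133, sum2=228
  after byte 2 (7B): sum1=1, sum2=229
  after byte 3 (62): sum1=99, sum2=73
  after byte 4 (6B): sum1=206, sum2=24
Checksum = sum2·256 + sum1 = 24·256 + 206 = 6350 = 0x18CE.

18CE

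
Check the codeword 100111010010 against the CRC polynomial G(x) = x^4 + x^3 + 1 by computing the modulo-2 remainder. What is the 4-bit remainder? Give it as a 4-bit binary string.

Modulo-2 division of 100111010010 by 11001:
  pos 0: 10011 XOR 11001 = 01010
  pos 1: 10101 XOR 11001 = 01100
  pos 2: 11000 XOR 11001 = 00001
  pos 6: 11001 XOR 11001 = 00000
Remainder = 0000 (zero — the frame passes the CRC check).

0000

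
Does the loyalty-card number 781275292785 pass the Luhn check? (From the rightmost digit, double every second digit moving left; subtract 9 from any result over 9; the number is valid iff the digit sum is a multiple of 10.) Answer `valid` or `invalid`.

From the right, keep odd positions and double even positions (subtract 9 from any doubled value over 9):
  doubled (positions 2,4,...): 7 4 4 5 2 5 → sum 27
  kept (positions 1,3,...): 5 7 9 5 2 8 → sum 36
Total = 63.
63 mod 10 = 3, so the number is invalid.

invalid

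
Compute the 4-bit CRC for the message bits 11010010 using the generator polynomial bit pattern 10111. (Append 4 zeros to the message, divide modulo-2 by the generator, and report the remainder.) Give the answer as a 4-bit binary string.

Append 4 zeros: 110100100000. Divide by 10111 (XOR where the leading bit is 1):
  pos 0: 11010 XOR 10111 = 01101
  pos 1: 11010 XOR 10111 = 01101
  pos 2: 11011 XOR 10111 = 01100
  pos 3: 11000 XOR 10111 = 01111
  pos 4: 11110 XOR 10111 = 01001
  pos 5: 10010 XOR 10111 = 00101
  pos 7: 10100 XOR 10111 = 00011
Remainder (last 4 bits) = 0011. This is the CRC / FCS.

0011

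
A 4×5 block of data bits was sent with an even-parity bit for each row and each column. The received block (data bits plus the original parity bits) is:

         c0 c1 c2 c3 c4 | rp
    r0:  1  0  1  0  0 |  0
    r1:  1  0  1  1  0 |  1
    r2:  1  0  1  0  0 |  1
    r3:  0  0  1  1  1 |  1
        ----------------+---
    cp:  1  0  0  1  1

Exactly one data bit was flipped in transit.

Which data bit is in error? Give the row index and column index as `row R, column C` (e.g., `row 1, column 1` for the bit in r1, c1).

row 2, column 3

Recompute each row's even parity and compare to rp:
  r0: data parity 0, sent rp 0 → ok
  r1: data parity 1, sent rp 1 → ok
  r2: data parity 0, sent rp 1 → mismatch
  r3: data parity 1, sent rp 1 → ok
Recompute each column's even parity and compare to cp:
  c0: data parity 1, sent cp 1 → ok
  c1: data parity 0, sent cp 0 → ok
  c2: data parity 0, sent cp 0 → ok
  c3: data parity 0, sent cp 1 → mismatch
  c4: data parity 1, sent cp 1 → ok
Exactly one row (r2) and one column (c3) fail → the flipped bit is at their intersection.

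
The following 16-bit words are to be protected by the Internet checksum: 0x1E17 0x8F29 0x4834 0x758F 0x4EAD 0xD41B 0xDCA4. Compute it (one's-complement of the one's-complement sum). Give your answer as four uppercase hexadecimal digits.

958D

One's-complement addition (fold any carry out of bit 15 back into bit 0):
  0x1E17 + 0x8F29 = 0x0AD40
  0xAD40 + 0x4834 = 0x0F574
  0xF574 + 0x758F = 0x16B03 → wrap carry → 0x6B04
  0x6B04 + 0x4EAD = 0x0B9B1
  0xB9B1 + 0xD41B = 0x18DCC → wrap carry → 0x8DCD
  0x8DCD + 0xDCA4 = 0x16A71 → wrap carry → 0x6A72
One's-complement sum = 0x6A72.
Checksum = ~0x6A72 & 0xFFFF = 0x958D.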